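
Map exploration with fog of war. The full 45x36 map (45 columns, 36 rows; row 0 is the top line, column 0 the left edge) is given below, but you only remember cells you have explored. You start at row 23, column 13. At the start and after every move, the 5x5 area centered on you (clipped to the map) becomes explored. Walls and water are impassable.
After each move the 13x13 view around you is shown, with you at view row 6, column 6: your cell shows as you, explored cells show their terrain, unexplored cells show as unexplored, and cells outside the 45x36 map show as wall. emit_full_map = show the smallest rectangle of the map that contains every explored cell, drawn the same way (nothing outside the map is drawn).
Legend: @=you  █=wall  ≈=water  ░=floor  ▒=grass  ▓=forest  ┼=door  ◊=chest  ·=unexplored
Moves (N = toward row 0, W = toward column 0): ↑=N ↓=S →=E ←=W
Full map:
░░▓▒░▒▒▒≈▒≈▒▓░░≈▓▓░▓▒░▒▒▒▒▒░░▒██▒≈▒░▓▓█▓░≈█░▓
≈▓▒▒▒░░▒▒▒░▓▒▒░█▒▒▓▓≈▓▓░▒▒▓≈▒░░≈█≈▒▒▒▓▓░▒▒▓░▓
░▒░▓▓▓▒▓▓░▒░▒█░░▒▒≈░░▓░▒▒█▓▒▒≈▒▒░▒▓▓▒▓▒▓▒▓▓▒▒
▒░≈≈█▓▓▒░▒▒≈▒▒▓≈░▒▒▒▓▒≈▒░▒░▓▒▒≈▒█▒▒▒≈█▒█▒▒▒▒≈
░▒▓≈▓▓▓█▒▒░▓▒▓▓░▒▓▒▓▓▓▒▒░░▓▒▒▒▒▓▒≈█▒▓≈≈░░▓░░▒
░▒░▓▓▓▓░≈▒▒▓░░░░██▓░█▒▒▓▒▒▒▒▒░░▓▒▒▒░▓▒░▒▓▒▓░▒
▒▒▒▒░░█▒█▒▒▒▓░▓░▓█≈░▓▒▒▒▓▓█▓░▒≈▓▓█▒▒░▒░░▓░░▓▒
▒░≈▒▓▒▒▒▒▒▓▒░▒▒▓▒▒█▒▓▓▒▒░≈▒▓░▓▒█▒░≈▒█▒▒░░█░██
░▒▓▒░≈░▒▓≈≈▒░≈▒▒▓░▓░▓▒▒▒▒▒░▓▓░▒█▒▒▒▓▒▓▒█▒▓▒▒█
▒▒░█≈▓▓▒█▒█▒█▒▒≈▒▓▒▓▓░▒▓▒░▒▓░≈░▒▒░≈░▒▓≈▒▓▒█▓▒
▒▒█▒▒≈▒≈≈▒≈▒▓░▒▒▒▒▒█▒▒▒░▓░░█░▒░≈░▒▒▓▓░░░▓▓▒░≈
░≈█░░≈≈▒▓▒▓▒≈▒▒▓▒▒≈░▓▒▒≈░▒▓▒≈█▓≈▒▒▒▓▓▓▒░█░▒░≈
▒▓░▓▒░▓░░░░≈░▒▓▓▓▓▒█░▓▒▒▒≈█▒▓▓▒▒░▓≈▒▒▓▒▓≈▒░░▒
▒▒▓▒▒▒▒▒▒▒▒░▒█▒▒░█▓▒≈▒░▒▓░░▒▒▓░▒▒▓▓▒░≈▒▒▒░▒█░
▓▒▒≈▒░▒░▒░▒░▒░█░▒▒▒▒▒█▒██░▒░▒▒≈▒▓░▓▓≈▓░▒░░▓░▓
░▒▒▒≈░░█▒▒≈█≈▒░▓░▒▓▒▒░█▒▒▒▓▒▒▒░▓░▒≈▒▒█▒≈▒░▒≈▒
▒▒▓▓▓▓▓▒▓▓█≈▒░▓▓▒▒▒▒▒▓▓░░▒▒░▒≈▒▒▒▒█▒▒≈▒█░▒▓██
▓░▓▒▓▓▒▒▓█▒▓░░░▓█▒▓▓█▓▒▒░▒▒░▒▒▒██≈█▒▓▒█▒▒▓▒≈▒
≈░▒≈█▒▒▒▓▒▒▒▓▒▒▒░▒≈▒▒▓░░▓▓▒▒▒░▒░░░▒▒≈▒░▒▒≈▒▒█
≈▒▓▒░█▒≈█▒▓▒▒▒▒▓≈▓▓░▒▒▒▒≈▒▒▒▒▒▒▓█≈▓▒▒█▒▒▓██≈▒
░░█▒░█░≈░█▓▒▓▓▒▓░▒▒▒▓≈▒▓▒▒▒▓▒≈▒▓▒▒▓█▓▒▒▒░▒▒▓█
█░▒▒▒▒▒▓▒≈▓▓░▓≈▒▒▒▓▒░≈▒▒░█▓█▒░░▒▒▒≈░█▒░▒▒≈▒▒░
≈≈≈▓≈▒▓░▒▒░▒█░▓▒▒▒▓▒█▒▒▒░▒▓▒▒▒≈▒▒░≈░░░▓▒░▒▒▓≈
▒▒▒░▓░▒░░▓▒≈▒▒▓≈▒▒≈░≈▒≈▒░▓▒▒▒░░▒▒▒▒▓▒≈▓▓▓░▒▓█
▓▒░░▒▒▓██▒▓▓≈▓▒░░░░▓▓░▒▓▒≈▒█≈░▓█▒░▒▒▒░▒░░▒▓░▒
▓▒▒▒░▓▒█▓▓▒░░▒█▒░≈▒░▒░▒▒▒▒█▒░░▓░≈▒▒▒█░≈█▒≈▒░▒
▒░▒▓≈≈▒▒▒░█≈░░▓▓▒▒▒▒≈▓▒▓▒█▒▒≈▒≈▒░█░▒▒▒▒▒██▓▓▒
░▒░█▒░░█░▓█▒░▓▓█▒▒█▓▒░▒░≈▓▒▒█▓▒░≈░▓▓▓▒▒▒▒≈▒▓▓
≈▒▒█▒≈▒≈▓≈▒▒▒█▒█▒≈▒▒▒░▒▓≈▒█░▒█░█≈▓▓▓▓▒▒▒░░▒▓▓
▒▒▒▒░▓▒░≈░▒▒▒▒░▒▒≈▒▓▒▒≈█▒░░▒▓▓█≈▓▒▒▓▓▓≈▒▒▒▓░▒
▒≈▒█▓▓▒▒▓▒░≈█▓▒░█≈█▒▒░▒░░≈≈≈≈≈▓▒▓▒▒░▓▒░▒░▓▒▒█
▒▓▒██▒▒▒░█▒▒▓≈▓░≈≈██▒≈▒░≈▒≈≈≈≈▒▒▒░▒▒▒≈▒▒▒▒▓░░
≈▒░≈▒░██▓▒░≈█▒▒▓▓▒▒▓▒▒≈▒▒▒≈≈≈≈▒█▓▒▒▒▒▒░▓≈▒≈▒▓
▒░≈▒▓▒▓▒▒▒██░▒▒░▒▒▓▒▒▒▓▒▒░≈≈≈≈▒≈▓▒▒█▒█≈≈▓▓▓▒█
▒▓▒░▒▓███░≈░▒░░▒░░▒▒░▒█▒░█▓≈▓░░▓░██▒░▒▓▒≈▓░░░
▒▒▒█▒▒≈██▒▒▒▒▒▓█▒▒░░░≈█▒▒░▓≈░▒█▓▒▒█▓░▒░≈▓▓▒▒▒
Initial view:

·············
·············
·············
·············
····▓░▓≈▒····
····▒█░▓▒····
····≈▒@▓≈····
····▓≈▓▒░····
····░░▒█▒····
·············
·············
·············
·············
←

·············
·············
·············
·············
····▓▓░▓≈▒···
····░▒█░▓▒···
····▒≈@▒▓≈···
····▓▓≈▓▒░···
····▒░░▒█▒···
·············
·············
·············
·············

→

·············
·············
·············
·············
···▓▓░▓≈▒····
···░▒█░▓▒····
···▒≈▒@▓≈····
···▓▓≈▓▒░····
···▒░░▒█▒····
·············
·············
·············
·············

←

·············
·············
·············
·············
····▓▓░▓≈▒···
····░▒█░▓▒···
····▒≈@▒▓≈···
····▓▓≈▓▒░···
····▒░░▒█▒···
·············
·············
·············
·············

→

·············
·············
·············
·············
···▓▓░▓≈▒····
···░▒█░▓▒····
···▒≈▒@▓≈····
···▓▓≈▓▒░····
···▒░░▒█▒····
·············
·············
·············
·············

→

·············
·············
·············
·············
··▓▓░▓≈▒▒····
··░▒█░▓▒▒····
··▒≈▒▒@≈▒····
··▓▓≈▓▒░░····
··▒░░▒█▒░····
·············
·············
·············
·············

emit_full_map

▓▓░▓≈▒▒
░▒█░▓▒▒
▒≈▒▒@≈▒
▓▓≈▓▒░░
▒░░▒█▒░

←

·············
·············
·············
·············
···▓▓░▓≈▒▒···
···░▒█░▓▒▒···
···▒≈▒@▓≈▒···
···▓▓≈▓▒░░···
···▒░░▒█▒░···
·············
·············
·············
·············

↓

·············
·············
·············
···▓▓░▓≈▒▒···
···░▒█░▓▒▒···
···▒≈▒▒▓≈▒···
···▓▓≈@▒░░···
···▒░░▒█▒░···
····≈░░▓▓····
·············
·············
·············
·············

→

·············
·············
·············
··▓▓░▓≈▒▒····
··░▒█░▓▒▒····
··▒≈▒▒▓≈▒····
··▓▓≈▓@░░····
··▒░░▒█▒░····
···≈░░▓▓▒····
·············
·············
·············
·············

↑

·············
·············
·············
·············
··▓▓░▓≈▒▒····
··░▒█░▓▒▒····
··▒≈▒▒@≈▒····
··▓▓≈▓▒░░····
··▒░░▒█▒░····
···≈░░▓▓▒····
·············
·············
·············

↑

·············
·············
·············
·············
····▓▓▒▓░····
··▓▓░▓≈▒▒····
··░▒█░@▒▒····
··▒≈▒▒▓≈▒····
··▓▓≈▓▒░░····
··▒░░▒█▒░····
···≈░░▓▓▒····
·············
·············

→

·············
·············
·············
·············
···▓▓▒▓░▒····
·▓▓░▓≈▒▒▒····
·░▒█░▓@▒▒····
·▒≈▒▒▓≈▒▒····
·▓▓≈▓▒░░░····
·▒░░▒█▒░·····
··≈░░▓▓▒·····
·············
·············

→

·············
·············
·············
·············
··▓▓▒▓░▒▒····
▓▓░▓≈▒▒▒▓····
░▒█░▓▒@▒▓····
▒≈▒▒▓≈▒▒≈····
▓▓≈▓▒░░░░····
▒░░▒█▒░······
·≈░░▓▓▒······
·············
·············

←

·············
·············
·············
·············
···▓▓▒▓░▒▒···
·▓▓░▓≈▒▒▒▓···
·░▒█░▓@▒▒▓···
·▒≈▒▒▓≈▒▒≈···
·▓▓≈▓▒░░░░···
·▒░░▒█▒░·····
··≈░░▓▓▒·····
·············
·············

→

·············
·············
·············
·············
··▓▓▒▓░▒▒····
▓▓░▓≈▒▒▒▓····
░▒█░▓▒@▒▓····
▒≈▒▒▓≈▒▒≈····
▓▓≈▓▒░░░░····
▒░░▒█▒░······
·≈░░▓▓▒······
·············
·············

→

·············
·············
·············
·············
·▓▓▒▓░▒▒▒····
▓░▓≈▒▒▒▓▒····
▒█░▓▒▒@▓▒····
≈▒▒▓≈▒▒≈░····
▓≈▓▒░░░░▓····
░░▒█▒░·······
≈░░▓▓▒·······
·············
·············

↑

·············
·············
·············
·············
····▓≈▓▓░····
·▓▓▒▓░▒▒▒····
▓░▓≈▒▒@▓▒····
▒█░▓▒▒▒▓▒····
≈▒▒▓≈▒▒≈░····
▓≈▓▒░░░░▓····
░░▒█▒░·······
≈░░▓▓▒·······
·············

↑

·············
·············
·············
·············
····▒░▒≈▒····
····▓≈▓▓░····
·▓▓▒▓░@▒▒····
▓░▓≈▒▒▒▓▒····
▒█░▓▒▒▒▓▒····
≈▒▒▓≈▒▒≈░····
▓≈▓▒░░░░▓····
░░▒█▒░·······
≈░░▓▓▒·······

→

·············
·············
·············
·············
···▒░▒≈▒▒····
···▓≈▓▓░▒····
▓▓▒▓░▒@▒▓····
░▓≈▒▒▒▓▒░····
█░▓▒▒▒▓▒█····
▒▒▓≈▒▒≈░·····
≈▓▒░░░░▓·····
░▒█▒░········
░░▓▓▒········

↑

·············
·············
·············
·············
····█▒▓▓█····
···▒░▒≈▒▒····
···▓≈▓@░▒····
▓▓▒▓░▒▒▒▓····
░▓≈▒▒▒▓▒░····
█░▓▒▒▒▓▒█····
▒▒▓≈▒▒≈░·····
≈▓▒░░░░▓·····
░▒█▒░········

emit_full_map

······█▒▓▓█
·····▒░▒≈▒▒
·····▓≈▓@░▒
··▓▓▒▓░▒▒▒▓
▓▓░▓≈▒▒▒▓▒░
░▒█░▓▒▒▒▓▒█
▒≈▒▒▓≈▒▒≈░·
▓▓≈▓▒░░░░▓·
▒░░▒█▒░····
·≈░░▓▓▒····


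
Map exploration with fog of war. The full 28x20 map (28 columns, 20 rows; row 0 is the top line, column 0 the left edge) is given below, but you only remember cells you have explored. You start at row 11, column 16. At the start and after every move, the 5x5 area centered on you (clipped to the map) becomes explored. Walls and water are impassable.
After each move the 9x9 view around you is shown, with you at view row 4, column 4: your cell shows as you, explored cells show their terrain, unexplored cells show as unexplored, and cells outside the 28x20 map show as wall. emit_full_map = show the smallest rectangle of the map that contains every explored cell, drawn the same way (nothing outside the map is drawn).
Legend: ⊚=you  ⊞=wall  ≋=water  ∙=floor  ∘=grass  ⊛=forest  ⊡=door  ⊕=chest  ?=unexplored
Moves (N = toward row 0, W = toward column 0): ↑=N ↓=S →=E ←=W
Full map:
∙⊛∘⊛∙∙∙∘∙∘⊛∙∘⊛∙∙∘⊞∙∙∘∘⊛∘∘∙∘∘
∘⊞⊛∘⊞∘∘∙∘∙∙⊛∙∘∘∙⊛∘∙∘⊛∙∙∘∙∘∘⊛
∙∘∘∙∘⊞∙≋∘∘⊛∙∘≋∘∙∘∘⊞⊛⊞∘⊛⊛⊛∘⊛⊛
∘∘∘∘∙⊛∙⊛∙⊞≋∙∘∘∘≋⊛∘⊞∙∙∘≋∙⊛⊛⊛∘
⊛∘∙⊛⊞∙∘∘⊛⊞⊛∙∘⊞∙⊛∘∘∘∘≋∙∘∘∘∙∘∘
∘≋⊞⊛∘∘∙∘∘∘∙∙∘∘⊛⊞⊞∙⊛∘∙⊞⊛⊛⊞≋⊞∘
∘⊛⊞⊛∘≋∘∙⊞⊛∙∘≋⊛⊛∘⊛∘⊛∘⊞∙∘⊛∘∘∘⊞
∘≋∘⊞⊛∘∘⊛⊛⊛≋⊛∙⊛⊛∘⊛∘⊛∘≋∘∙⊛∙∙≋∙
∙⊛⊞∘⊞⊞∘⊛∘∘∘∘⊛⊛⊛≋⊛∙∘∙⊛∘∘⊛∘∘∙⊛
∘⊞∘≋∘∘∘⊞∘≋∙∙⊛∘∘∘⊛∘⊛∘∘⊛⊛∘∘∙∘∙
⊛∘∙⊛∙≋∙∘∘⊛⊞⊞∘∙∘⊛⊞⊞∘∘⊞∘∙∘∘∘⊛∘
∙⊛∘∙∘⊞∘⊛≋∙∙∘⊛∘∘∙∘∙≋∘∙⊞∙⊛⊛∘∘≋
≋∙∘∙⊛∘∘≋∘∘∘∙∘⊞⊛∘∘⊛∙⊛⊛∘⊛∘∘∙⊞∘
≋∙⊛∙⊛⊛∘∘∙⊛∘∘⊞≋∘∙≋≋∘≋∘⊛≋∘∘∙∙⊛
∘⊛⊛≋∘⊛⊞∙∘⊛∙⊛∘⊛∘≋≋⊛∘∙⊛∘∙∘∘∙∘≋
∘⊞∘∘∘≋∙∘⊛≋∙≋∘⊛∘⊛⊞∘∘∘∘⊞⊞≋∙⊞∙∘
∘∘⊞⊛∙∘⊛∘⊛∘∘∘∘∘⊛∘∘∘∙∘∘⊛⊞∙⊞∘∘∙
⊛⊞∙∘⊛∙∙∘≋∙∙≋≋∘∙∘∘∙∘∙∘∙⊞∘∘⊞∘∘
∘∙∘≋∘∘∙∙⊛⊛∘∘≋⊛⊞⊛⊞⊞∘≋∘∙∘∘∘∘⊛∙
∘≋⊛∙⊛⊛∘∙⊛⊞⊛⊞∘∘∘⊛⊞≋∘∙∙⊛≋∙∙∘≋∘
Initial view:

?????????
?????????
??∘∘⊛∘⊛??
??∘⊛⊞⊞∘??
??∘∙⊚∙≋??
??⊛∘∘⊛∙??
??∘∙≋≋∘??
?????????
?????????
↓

?????????
??∘∘⊛∘⊛??
??∘⊛⊞⊞∘??
??∘∙∘∙≋??
??⊛∘⊚⊛∙??
??∘∙≋≋∘??
??∘≋≋⊛∘??
?????????
?????????

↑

?????????
?????????
??∘∘⊛∘⊛??
??∘⊛⊞⊞∘??
??∘∙⊚∙≋??
??⊛∘∘⊛∙??
??∘∙≋≋∘??
??∘≋≋⊛∘??
?????????

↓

?????????
??∘∘⊛∘⊛??
??∘⊛⊞⊞∘??
??∘∙∘∙≋??
??⊛∘⊚⊛∙??
??∘∙≋≋∘??
??∘≋≋⊛∘??
?????????
?????????

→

?????????
?∘∘⊛∘⊛???
?∘⊛⊞⊞∘∘??
?∘∙∘∙≋∘??
?⊛∘∘⊚∙⊛??
?∘∙≋≋∘≋??
?∘≋≋⊛∘∙??
?????????
?????????

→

?????????
∘∘⊛∘⊛????
∘⊛⊞⊞∘∘⊞??
∘∙∘∙≋∘∙??
⊛∘∘⊛⊚⊛⊛??
∘∙≋≋∘≋∘??
∘≋≋⊛∘∙⊛??
?????????
?????????

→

?????????
∘⊛∘⊛?????
⊛⊞⊞∘∘⊞∘??
∙∘∙≋∘∙⊞??
∘∘⊛∙⊚⊛∘??
∙≋≋∘≋∘⊛??
≋≋⊛∘∙⊛∘??
?????????
?????????

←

?????????
∘∘⊛∘⊛????
∘⊛⊞⊞∘∘⊞∘?
∘∙∘∙≋∘∙⊞?
⊛∘∘⊛⊚⊛⊛∘?
∘∙≋≋∘≋∘⊛?
∘≋≋⊛∘∙⊛∘?
?????????
?????????

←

?????????
?∘∘⊛∘⊛???
?∘⊛⊞⊞∘∘⊞∘
?∘∙∘∙≋∘∙⊞
?⊛∘∘⊚∙⊛⊛∘
?∘∙≋≋∘≋∘⊛
?∘≋≋⊛∘∙⊛∘
?????????
?????????

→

?????????
∘∘⊛∘⊛????
∘⊛⊞⊞∘∘⊞∘?
∘∙∘∙≋∘∙⊞?
⊛∘∘⊛⊚⊛⊛∘?
∘∙≋≋∘≋∘⊛?
∘≋≋⊛∘∙⊛∘?
?????????
?????????

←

?????????
?∘∘⊛∘⊛???
?∘⊛⊞⊞∘∘⊞∘
?∘∙∘∙≋∘∙⊞
?⊛∘∘⊚∙⊛⊛∘
?∘∙≋≋∘≋∘⊛
?∘≋≋⊛∘∙⊛∘
?????????
?????????

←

?????????
??∘∘⊛∘⊛??
??∘⊛⊞⊞∘∘⊞
??∘∙∘∙≋∘∙
??⊛∘⊚⊛∙⊛⊛
??∘∙≋≋∘≋∘
??∘≋≋⊛∘∙⊛
?????????
?????????

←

?????????
???∘∘⊛∘⊛?
??∙∘⊛⊞⊞∘∘
??∘∘∙∘∙≋∘
??⊞⊛⊚∘⊛∙⊛
??≋∘∙≋≋∘≋
??⊛∘≋≋⊛∘∙
?????????
?????????

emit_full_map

?∘∘⊛∘⊛???
∙∘⊛⊞⊞∘∘⊞∘
∘∘∙∘∙≋∘∙⊞
⊞⊛⊚∘⊛∙⊛⊛∘
≋∘∙≋≋∘≋∘⊛
⊛∘≋≋⊛∘∙⊛∘

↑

?????????
?????????
??∘∘∘⊛∘⊛?
??∙∘⊛⊞⊞∘∘
??∘∘⊚∘∙≋∘
??⊞⊛∘∘⊛∙⊛
??≋∘∙≋≋∘≋
??⊛∘≋≋⊛∘∙
?????????

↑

?????????
?????????
??⊛⊛≋⊛∙??
??∘∘∘⊛∘⊛?
??∙∘⊚⊞⊞∘∘
??∘∘∙∘∙≋∘
??⊞⊛∘∘⊛∙⊛
??≋∘∙≋≋∘≋
??⊛∘≋≋⊛∘∙

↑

?????????
?????????
??⊛⊛∘⊛∘??
??⊛⊛≋⊛∙??
??∘∘⊚⊛∘⊛?
??∙∘⊛⊞⊞∘∘
??∘∘∙∘∙≋∘
??⊞⊛∘∘⊛∙⊛
??≋∘∙≋≋∘≋

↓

?????????
??⊛⊛∘⊛∘??
??⊛⊛≋⊛∙??
??∘∘∘⊛∘⊛?
??∙∘⊚⊞⊞∘∘
??∘∘∙∘∙≋∘
??⊞⊛∘∘⊛∙⊛
??≋∘∙≋≋∘≋
??⊛∘≋≋⊛∘∙

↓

??⊛⊛∘⊛∘??
??⊛⊛≋⊛∙??
??∘∘∘⊛∘⊛?
??∙∘⊛⊞⊞∘∘
??∘∘⊚∘∙≋∘
??⊞⊛∘∘⊛∙⊛
??≋∘∙≋≋∘≋
??⊛∘≋≋⊛∘∙
?????????

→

?⊛⊛∘⊛∘???
?⊛⊛≋⊛∙???
?∘∘∘⊛∘⊛??
?∙∘⊛⊞⊞∘∘⊞
?∘∘∙⊚∙≋∘∙
?⊞⊛∘∘⊛∙⊛⊛
?≋∘∙≋≋∘≋∘
?⊛∘≋≋⊛∘∙⊛
?????????

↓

?⊛⊛≋⊛∙???
?∘∘∘⊛∘⊛??
?∙∘⊛⊞⊞∘∘⊞
?∘∘∙∘∙≋∘∙
?⊞⊛∘⊚⊛∙⊛⊛
?≋∘∙≋≋∘≋∘
?⊛∘≋≋⊛∘∙⊛
?????????
?????????

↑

?⊛⊛∘⊛∘???
?⊛⊛≋⊛∙???
?∘∘∘⊛∘⊛??
?∙∘⊛⊞⊞∘∘⊞
?∘∘∙⊚∙≋∘∙
?⊞⊛∘∘⊛∙⊛⊛
?≋∘∙≋≋∘≋∘
?⊛∘≋≋⊛∘∙⊛
?????????

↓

?⊛⊛≋⊛∙???
?∘∘∘⊛∘⊛??
?∙∘⊛⊞⊞∘∘⊞
?∘∘∙∘∙≋∘∙
?⊞⊛∘⊚⊛∙⊛⊛
?≋∘∙≋≋∘≋∘
?⊛∘≋≋⊛∘∙⊛
?????????
?????????

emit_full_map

⊛⊛∘⊛∘????
⊛⊛≋⊛∙????
∘∘∘⊛∘⊛???
∙∘⊛⊞⊞∘∘⊞∘
∘∘∙∘∙≋∘∙⊞
⊞⊛∘⊚⊛∙⊛⊛∘
≋∘∙≋≋∘≋∘⊛
⊛∘≋≋⊛∘∙⊛∘

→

⊛⊛≋⊛∙????
∘∘∘⊛∘⊛???
∙∘⊛⊞⊞∘∘⊞∘
∘∘∙∘∙≋∘∙⊞
⊞⊛∘∘⊚∙⊛⊛∘
≋∘∙≋≋∘≋∘⊛
⊛∘≋≋⊛∘∙⊛∘
?????????
?????????


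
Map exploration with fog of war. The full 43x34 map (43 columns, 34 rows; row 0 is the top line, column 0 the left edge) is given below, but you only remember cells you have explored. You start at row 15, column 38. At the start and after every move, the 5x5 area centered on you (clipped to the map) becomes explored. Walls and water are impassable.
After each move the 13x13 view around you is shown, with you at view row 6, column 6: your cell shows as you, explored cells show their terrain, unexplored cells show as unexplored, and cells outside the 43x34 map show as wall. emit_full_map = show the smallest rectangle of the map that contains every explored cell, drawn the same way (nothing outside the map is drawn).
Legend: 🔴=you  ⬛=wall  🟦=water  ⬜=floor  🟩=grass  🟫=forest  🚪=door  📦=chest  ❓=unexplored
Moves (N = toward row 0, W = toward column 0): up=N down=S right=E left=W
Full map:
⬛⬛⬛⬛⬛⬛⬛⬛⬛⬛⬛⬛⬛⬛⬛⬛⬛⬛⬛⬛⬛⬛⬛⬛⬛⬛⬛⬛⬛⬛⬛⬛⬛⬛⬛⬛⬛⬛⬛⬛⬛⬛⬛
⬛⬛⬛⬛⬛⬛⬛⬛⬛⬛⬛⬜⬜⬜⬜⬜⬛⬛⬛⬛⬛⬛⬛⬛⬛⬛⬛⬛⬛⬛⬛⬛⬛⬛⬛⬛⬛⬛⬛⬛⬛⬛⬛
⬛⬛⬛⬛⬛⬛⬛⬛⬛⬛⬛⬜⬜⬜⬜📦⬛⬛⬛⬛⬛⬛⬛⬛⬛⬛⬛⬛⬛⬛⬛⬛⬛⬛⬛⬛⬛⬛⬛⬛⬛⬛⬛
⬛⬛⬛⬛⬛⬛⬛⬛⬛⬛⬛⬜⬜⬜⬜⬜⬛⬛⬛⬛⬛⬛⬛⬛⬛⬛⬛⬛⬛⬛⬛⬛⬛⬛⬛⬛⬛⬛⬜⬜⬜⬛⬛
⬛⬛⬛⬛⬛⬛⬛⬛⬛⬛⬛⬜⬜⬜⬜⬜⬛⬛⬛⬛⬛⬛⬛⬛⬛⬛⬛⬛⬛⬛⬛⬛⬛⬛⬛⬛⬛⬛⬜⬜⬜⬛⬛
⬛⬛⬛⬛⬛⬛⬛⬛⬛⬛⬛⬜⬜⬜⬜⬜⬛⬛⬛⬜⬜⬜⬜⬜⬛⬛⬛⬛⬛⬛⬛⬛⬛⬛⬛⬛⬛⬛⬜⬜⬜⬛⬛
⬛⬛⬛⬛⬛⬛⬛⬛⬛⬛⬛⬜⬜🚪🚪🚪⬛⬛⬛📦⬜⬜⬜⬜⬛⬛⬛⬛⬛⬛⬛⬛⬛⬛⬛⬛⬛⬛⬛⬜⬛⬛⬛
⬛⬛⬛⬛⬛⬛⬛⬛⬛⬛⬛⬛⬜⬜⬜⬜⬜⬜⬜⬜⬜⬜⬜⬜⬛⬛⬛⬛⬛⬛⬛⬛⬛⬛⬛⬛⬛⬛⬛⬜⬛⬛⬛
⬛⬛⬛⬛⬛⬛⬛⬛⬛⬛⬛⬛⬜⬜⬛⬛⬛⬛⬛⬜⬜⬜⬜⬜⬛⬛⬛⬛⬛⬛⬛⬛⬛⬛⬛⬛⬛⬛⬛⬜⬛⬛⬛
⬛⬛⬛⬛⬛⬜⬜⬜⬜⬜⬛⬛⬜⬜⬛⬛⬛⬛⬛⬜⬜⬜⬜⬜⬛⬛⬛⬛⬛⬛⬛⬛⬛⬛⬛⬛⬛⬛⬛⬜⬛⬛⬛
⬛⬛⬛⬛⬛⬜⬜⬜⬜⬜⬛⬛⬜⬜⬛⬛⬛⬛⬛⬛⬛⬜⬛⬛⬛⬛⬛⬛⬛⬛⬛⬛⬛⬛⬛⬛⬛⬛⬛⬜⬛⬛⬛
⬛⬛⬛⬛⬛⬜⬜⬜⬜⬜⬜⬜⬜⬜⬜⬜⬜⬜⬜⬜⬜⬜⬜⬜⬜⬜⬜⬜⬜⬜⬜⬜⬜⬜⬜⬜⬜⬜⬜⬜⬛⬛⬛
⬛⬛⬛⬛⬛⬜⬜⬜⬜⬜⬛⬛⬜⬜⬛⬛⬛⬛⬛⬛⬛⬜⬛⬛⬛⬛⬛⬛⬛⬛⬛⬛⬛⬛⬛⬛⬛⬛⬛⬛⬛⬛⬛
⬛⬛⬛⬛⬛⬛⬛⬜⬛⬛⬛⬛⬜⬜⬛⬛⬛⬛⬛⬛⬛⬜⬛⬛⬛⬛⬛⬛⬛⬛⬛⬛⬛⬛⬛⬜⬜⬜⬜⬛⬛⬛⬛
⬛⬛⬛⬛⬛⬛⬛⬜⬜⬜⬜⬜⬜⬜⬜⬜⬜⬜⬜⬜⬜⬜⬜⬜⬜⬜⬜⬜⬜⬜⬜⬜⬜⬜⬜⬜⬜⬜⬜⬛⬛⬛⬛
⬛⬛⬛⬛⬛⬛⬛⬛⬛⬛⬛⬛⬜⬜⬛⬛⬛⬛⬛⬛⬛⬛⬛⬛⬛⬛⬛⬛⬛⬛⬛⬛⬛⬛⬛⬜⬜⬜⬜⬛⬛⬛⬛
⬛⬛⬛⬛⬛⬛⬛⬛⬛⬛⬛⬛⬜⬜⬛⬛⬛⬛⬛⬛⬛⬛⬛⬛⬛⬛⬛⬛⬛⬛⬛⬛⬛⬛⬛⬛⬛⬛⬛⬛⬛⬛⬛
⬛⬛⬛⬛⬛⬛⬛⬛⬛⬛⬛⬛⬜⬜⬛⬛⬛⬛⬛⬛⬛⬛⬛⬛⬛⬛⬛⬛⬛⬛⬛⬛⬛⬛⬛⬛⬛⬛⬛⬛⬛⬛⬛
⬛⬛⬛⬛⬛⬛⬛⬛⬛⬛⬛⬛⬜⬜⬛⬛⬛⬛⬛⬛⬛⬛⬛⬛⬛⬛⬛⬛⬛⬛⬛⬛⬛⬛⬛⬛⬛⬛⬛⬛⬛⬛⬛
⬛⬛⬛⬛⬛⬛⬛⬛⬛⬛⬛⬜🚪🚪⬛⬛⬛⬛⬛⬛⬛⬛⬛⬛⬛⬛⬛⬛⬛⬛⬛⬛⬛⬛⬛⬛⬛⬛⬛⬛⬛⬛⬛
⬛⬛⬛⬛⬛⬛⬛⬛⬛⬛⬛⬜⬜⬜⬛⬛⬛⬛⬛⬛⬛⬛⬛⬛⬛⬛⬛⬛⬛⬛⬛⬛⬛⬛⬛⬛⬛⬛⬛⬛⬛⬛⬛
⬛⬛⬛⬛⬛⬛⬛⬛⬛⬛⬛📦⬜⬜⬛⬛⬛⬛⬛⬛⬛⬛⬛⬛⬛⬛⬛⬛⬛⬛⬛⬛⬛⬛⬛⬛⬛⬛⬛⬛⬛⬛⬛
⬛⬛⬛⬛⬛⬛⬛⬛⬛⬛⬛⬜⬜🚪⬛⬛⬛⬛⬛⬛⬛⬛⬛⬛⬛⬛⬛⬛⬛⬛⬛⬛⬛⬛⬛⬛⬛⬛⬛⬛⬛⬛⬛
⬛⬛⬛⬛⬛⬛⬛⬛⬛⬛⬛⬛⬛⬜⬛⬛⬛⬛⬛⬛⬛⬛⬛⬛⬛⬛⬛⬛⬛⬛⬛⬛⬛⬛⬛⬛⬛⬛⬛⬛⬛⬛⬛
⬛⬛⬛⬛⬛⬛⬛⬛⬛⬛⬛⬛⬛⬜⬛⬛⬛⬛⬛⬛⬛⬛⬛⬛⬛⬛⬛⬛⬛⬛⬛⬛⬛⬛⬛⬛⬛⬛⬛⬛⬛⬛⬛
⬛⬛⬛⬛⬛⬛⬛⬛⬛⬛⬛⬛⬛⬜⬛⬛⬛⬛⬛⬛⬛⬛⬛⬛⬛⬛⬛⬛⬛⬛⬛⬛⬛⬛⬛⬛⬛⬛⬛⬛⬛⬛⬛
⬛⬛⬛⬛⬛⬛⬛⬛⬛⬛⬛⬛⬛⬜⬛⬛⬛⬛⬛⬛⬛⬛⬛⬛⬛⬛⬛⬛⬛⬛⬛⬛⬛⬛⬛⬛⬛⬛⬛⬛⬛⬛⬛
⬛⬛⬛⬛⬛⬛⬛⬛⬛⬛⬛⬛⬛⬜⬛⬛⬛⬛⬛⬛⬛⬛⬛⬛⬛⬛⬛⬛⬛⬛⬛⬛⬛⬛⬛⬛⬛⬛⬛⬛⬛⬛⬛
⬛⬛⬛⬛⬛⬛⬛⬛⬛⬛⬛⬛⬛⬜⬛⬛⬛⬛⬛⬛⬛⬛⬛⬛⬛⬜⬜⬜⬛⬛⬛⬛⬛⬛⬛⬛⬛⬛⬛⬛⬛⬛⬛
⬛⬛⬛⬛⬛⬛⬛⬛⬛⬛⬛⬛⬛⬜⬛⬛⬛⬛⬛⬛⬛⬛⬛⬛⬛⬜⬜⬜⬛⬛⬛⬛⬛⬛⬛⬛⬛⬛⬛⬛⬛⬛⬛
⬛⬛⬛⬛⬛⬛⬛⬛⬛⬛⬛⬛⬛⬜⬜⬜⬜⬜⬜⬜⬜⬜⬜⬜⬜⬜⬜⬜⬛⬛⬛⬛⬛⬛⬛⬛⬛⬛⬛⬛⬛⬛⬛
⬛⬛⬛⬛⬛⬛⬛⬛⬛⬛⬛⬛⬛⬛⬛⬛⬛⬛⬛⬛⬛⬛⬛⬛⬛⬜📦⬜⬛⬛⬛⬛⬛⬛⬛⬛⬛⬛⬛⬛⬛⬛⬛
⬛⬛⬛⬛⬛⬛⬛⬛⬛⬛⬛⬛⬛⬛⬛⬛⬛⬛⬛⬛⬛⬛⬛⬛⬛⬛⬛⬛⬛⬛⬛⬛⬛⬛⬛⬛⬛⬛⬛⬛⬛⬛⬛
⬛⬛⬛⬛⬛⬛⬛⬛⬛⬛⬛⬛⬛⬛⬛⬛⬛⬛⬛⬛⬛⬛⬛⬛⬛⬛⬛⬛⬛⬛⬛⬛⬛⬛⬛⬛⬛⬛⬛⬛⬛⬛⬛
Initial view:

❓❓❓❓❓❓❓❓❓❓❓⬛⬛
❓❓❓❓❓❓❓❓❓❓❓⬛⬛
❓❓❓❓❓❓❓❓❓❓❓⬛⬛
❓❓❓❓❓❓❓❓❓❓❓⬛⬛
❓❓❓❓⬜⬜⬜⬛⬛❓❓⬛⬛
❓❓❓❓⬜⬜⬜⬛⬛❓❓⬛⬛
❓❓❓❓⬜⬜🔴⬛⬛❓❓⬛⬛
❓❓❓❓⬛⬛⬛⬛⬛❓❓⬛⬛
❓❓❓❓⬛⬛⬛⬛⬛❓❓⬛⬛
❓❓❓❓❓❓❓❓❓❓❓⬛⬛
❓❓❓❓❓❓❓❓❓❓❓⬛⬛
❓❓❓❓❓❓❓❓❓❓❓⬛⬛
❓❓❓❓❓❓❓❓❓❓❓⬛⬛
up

❓❓❓❓❓❓❓❓❓❓❓⬛⬛
❓❓❓❓❓❓❓❓❓❓❓⬛⬛
❓❓❓❓❓❓❓❓❓❓❓⬛⬛
❓❓❓❓❓❓❓❓❓❓❓⬛⬛
❓❓❓❓⬛⬛⬛⬛⬛❓❓⬛⬛
❓❓❓❓⬜⬜⬜⬛⬛❓❓⬛⬛
❓❓❓❓⬜⬜🔴⬛⬛❓❓⬛⬛
❓❓❓❓⬜⬜⬜⬛⬛❓❓⬛⬛
❓❓❓❓⬛⬛⬛⬛⬛❓❓⬛⬛
❓❓❓❓⬛⬛⬛⬛⬛❓❓⬛⬛
❓❓❓❓❓❓❓❓❓❓❓⬛⬛
❓❓❓❓❓❓❓❓❓❓❓⬛⬛
❓❓❓❓❓❓❓❓❓❓❓⬛⬛

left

❓❓❓❓❓❓❓❓❓❓❓❓⬛
❓❓❓❓❓❓❓❓❓❓❓❓⬛
❓❓❓❓❓❓❓❓❓❓❓❓⬛
❓❓❓❓❓❓❓❓❓❓❓❓⬛
❓❓❓❓⬛⬛⬛⬛⬛⬛❓❓⬛
❓❓❓❓⬜⬜⬜⬜⬛⬛❓❓⬛
❓❓❓❓⬜⬜🔴⬜⬛⬛❓❓⬛
❓❓❓❓⬜⬜⬜⬜⬛⬛❓❓⬛
❓❓❓❓⬛⬛⬛⬛⬛⬛❓❓⬛
❓❓❓❓❓⬛⬛⬛⬛⬛❓❓⬛
❓❓❓❓❓❓❓❓❓❓❓❓⬛
❓❓❓❓❓❓❓❓❓❓❓❓⬛
❓❓❓❓❓❓❓❓❓❓❓❓⬛

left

❓❓❓❓❓❓❓❓❓❓❓❓❓
❓❓❓❓❓❓❓❓❓❓❓❓❓
❓❓❓❓❓❓❓❓❓❓❓❓❓
❓❓❓❓❓❓❓❓❓❓❓❓❓
❓❓❓❓⬛⬛⬛⬛⬛⬛⬛❓❓
❓❓❓❓⬛⬜⬜⬜⬜⬛⬛❓❓
❓❓❓❓⬜⬜🔴⬜⬜⬛⬛❓❓
❓❓❓❓⬛⬜⬜⬜⬜⬛⬛❓❓
❓❓❓❓⬛⬛⬛⬛⬛⬛⬛❓❓
❓❓❓❓❓❓⬛⬛⬛⬛⬛❓❓
❓❓❓❓❓❓❓❓❓❓❓❓❓
❓❓❓❓❓❓❓❓❓❓❓❓❓
❓❓❓❓❓❓❓❓❓❓❓❓❓

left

❓❓❓❓❓❓❓❓❓❓❓❓❓
❓❓❓❓❓❓❓❓❓❓❓❓❓
❓❓❓❓❓❓❓❓❓❓❓❓❓
❓❓❓❓❓❓❓❓❓❓❓❓❓
❓❓❓❓⬛⬛⬛⬛⬛⬛⬛⬛❓
❓❓❓❓⬛⬛⬜⬜⬜⬜⬛⬛❓
❓❓❓❓⬜⬜🔴⬜⬜⬜⬛⬛❓
❓❓❓❓⬛⬛⬜⬜⬜⬜⬛⬛❓
❓❓❓❓⬛⬛⬛⬛⬛⬛⬛⬛❓
❓❓❓❓❓❓❓⬛⬛⬛⬛⬛❓
❓❓❓❓❓❓❓❓❓❓❓❓❓
❓❓❓❓❓❓❓❓❓❓❓❓❓
❓❓❓❓❓❓❓❓❓❓❓❓❓

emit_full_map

⬛⬛⬛⬛⬛⬛⬛⬛
⬛⬛⬜⬜⬜⬜⬛⬛
⬜⬜🔴⬜⬜⬜⬛⬛
⬛⬛⬜⬜⬜⬜⬛⬛
⬛⬛⬛⬛⬛⬛⬛⬛
❓❓❓⬛⬛⬛⬛⬛

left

❓❓❓❓❓❓❓❓❓❓❓❓❓
❓❓❓❓❓❓❓❓❓❓❓❓❓
❓❓❓❓❓❓❓❓❓❓❓❓❓
❓❓❓❓❓❓❓❓❓❓❓❓❓
❓❓❓❓⬛⬛⬛⬛⬛⬛⬛⬛⬛
❓❓❓❓⬛⬛⬛⬜⬜⬜⬜⬛⬛
❓❓❓❓⬜⬜🔴⬜⬜⬜⬜⬛⬛
❓❓❓❓⬛⬛⬛⬜⬜⬜⬜⬛⬛
❓❓❓❓⬛⬛⬛⬛⬛⬛⬛⬛⬛
❓❓❓❓❓❓❓❓⬛⬛⬛⬛⬛
❓❓❓❓❓❓❓❓❓❓❓❓❓
❓❓❓❓❓❓❓❓❓❓❓❓❓
❓❓❓❓❓❓❓❓❓❓❓❓❓

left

❓❓❓❓❓❓❓❓❓❓❓❓❓
❓❓❓❓❓❓❓❓❓❓❓❓❓
❓❓❓❓❓❓❓❓❓❓❓❓❓
❓❓❓❓❓❓❓❓❓❓❓❓❓
❓❓❓❓⬛⬛⬛⬛⬛⬛⬛⬛⬛
❓❓❓❓⬛⬛⬛⬛⬜⬜⬜⬜⬛
❓❓❓❓⬜⬜🔴⬜⬜⬜⬜⬜⬛
❓❓❓❓⬛⬛⬛⬛⬜⬜⬜⬜⬛
❓❓❓❓⬛⬛⬛⬛⬛⬛⬛⬛⬛
❓❓❓❓❓❓❓❓❓⬛⬛⬛⬛
❓❓❓❓❓❓❓❓❓❓❓❓❓
❓❓❓❓❓❓❓❓❓❓❓❓❓
❓❓❓❓❓❓❓❓❓❓❓❓❓

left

❓❓❓❓❓❓❓❓❓❓❓❓❓
❓❓❓❓❓❓❓❓❓❓❓❓❓
❓❓❓❓❓❓❓❓❓❓❓❓❓
❓❓❓❓❓❓❓❓❓❓❓❓❓
❓❓❓❓⬛⬛⬛⬛⬛⬛⬛⬛⬛
❓❓❓❓⬛⬛⬛⬛⬛⬜⬜⬜⬜
❓❓❓❓⬜⬜🔴⬜⬜⬜⬜⬜⬜
❓❓❓❓⬛⬛⬛⬛⬛⬜⬜⬜⬜
❓❓❓❓⬛⬛⬛⬛⬛⬛⬛⬛⬛
❓❓❓❓❓❓❓❓❓❓⬛⬛⬛
❓❓❓❓❓❓❓❓❓❓❓❓❓
❓❓❓❓❓❓❓❓❓❓❓❓❓
❓❓❓❓❓❓❓❓❓❓❓❓❓

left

❓❓❓❓❓❓❓❓❓❓❓❓❓
❓❓❓❓❓❓❓❓❓❓❓❓❓
❓❓❓❓❓❓❓❓❓❓❓❓❓
❓❓❓❓❓❓❓❓❓❓❓❓❓
❓❓❓❓⬛⬛⬛⬛⬛⬛⬛⬛⬛
❓❓❓❓⬛⬛⬛⬛⬛⬛⬜⬜⬜
❓❓❓❓⬜⬜🔴⬜⬜⬜⬜⬜⬜
❓❓❓❓⬛⬛⬛⬛⬛⬛⬜⬜⬜
❓❓❓❓⬛⬛⬛⬛⬛⬛⬛⬛⬛
❓❓❓❓❓❓❓❓❓❓❓⬛⬛
❓❓❓❓❓❓❓❓❓❓❓❓❓
❓❓❓❓❓❓❓❓❓❓❓❓❓
❓❓❓❓❓❓❓❓❓❓❓❓❓

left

❓❓❓❓❓❓❓❓❓❓❓❓❓
❓❓❓❓❓❓❓❓❓❓❓❓❓
❓❓❓❓❓❓❓❓❓❓❓❓❓
❓❓❓❓❓❓❓❓❓❓❓❓❓
❓❓❓❓⬛⬛⬛⬛⬛⬛⬛⬛⬛
❓❓❓❓⬛⬛⬛⬛⬛⬛⬛⬜⬜
❓❓❓❓⬜⬜🔴⬜⬜⬜⬜⬜⬜
❓❓❓❓⬛⬛⬛⬛⬛⬛⬛⬜⬜
❓❓❓❓⬛⬛⬛⬛⬛⬛⬛⬛⬛
❓❓❓❓❓❓❓❓❓❓❓❓⬛
❓❓❓❓❓❓❓❓❓❓❓❓❓
❓❓❓❓❓❓❓❓❓❓❓❓❓
❓❓❓❓❓❓❓❓❓❓❓❓❓

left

❓❓❓❓❓❓❓❓❓❓❓❓❓
❓❓❓❓❓❓❓❓❓❓❓❓❓
❓❓❓❓❓❓❓❓❓❓❓❓❓
❓❓❓❓❓❓❓❓❓❓❓❓❓
❓❓❓❓⬛⬛⬛⬛⬛⬛⬛⬛⬛
❓❓❓❓⬛⬛⬛⬛⬛⬛⬛⬛⬜
❓❓❓❓⬜⬜🔴⬜⬜⬜⬜⬜⬜
❓❓❓❓⬛⬛⬛⬛⬛⬛⬛⬛⬜
❓❓❓❓⬛⬛⬛⬛⬛⬛⬛⬛⬛
❓❓❓❓❓❓❓❓❓❓❓❓❓
❓❓❓❓❓❓❓❓❓❓❓❓❓
❓❓❓❓❓❓❓❓❓❓❓❓❓
❓❓❓❓❓❓❓❓❓❓❓❓❓

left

❓❓❓❓❓❓❓❓❓❓❓❓❓
❓❓❓❓❓❓❓❓❓❓❓❓❓
❓❓❓❓❓❓❓❓❓❓❓❓❓
❓❓❓❓❓❓❓❓❓❓❓❓❓
❓❓❓❓⬛⬛⬛⬛⬛⬛⬛⬛⬛
❓❓❓❓⬛⬛⬛⬛⬛⬛⬛⬛⬛
❓❓❓❓⬜⬜🔴⬜⬜⬜⬜⬜⬜
❓❓❓❓⬛⬛⬛⬛⬛⬛⬛⬛⬛
❓❓❓❓⬛⬛⬛⬛⬛⬛⬛⬛⬛
❓❓❓❓❓❓❓❓❓❓❓❓❓
❓❓❓❓❓❓❓❓❓❓❓❓❓
❓❓❓❓❓❓❓❓❓❓❓❓❓
❓❓❓❓❓❓❓❓❓❓❓❓❓

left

❓❓❓❓❓❓❓❓❓❓❓❓❓
❓❓❓❓❓❓❓❓❓❓❓❓❓
❓❓❓❓❓❓❓❓❓❓❓❓❓
❓❓❓❓❓❓❓❓❓❓❓❓❓
❓❓❓❓⬛⬛⬛⬛⬛⬛⬛⬛⬛
❓❓❓❓⬛⬛⬛⬛⬛⬛⬛⬛⬛
❓❓❓❓⬜⬜🔴⬜⬜⬜⬜⬜⬜
❓❓❓❓⬛⬛⬛⬛⬛⬛⬛⬛⬛
❓❓❓❓⬛⬛⬛⬛⬛⬛⬛⬛⬛
❓❓❓❓❓❓❓❓❓❓❓❓❓
❓❓❓❓❓❓❓❓❓❓❓❓❓
❓❓❓❓❓❓❓❓❓❓❓❓❓
❓❓❓❓❓❓❓❓❓❓❓❓❓


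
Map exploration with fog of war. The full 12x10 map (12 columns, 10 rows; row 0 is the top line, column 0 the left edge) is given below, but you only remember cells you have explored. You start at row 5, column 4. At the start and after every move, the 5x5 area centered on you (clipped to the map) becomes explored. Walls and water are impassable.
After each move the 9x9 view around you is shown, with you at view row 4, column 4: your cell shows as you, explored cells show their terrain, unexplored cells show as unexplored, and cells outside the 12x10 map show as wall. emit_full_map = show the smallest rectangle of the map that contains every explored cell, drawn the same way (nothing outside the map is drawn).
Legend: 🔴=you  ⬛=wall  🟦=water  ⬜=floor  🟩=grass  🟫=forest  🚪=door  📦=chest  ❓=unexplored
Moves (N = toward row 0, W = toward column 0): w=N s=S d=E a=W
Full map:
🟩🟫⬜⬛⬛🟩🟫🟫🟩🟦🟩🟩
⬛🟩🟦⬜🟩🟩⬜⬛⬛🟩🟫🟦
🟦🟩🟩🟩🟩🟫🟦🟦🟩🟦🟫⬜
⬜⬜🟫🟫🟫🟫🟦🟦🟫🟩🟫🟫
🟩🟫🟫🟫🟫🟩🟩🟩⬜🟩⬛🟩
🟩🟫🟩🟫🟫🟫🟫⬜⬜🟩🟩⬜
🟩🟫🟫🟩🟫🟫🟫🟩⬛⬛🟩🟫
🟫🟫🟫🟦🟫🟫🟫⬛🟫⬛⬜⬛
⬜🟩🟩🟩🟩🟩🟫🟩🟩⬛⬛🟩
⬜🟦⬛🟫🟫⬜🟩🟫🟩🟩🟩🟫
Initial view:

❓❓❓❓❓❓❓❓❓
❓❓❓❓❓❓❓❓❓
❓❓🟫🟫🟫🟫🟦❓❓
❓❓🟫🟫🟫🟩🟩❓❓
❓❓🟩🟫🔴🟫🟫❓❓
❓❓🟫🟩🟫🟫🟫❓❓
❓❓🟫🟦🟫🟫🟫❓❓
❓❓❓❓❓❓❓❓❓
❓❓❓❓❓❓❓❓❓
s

❓❓❓❓❓❓❓❓❓
❓❓🟫🟫🟫🟫🟦❓❓
❓❓🟫🟫🟫🟩🟩❓❓
❓❓🟩🟫🟫🟫🟫❓❓
❓❓🟫🟩🔴🟫🟫❓❓
❓❓🟫🟦🟫🟫🟫❓❓
❓❓🟩🟩🟩🟩🟫❓❓
❓❓❓❓❓❓❓❓❓
⬛⬛⬛⬛⬛⬛⬛⬛⬛

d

❓❓❓❓❓❓❓❓❓
❓🟫🟫🟫🟫🟦❓❓❓
❓🟫🟫🟫🟩🟩🟩❓❓
❓🟩🟫🟫🟫🟫⬜❓❓
❓🟫🟩🟫🔴🟫🟩❓❓
❓🟫🟦🟫🟫🟫⬛❓❓
❓🟩🟩🟩🟩🟫🟩❓❓
❓❓❓❓❓❓❓❓❓
⬛⬛⬛⬛⬛⬛⬛⬛⬛

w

❓❓❓❓❓❓❓❓❓
❓❓❓❓❓❓❓❓❓
❓🟫🟫🟫🟫🟦🟦❓❓
❓🟫🟫🟫🟩🟩🟩❓❓
❓🟩🟫🟫🔴🟫⬜❓❓
❓🟫🟩🟫🟫🟫🟩❓❓
❓🟫🟦🟫🟫🟫⬛❓❓
❓🟩🟩🟩🟩🟫🟩❓❓
❓❓❓❓❓❓❓❓❓

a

❓❓❓❓❓❓❓❓❓
❓❓❓❓❓❓❓❓❓
❓❓🟫🟫🟫🟫🟦🟦❓
❓❓🟫🟫🟫🟩🟩🟩❓
❓❓🟩🟫🔴🟫🟫⬜❓
❓❓🟫🟩🟫🟫🟫🟩❓
❓❓🟫🟦🟫🟫🟫⬛❓
❓❓🟩🟩🟩🟩🟫🟩❓
❓❓❓❓❓❓❓❓❓

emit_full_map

🟫🟫🟫🟫🟦🟦
🟫🟫🟫🟩🟩🟩
🟩🟫🔴🟫🟫⬜
🟫🟩🟫🟫🟫🟩
🟫🟦🟫🟫🟫⬛
🟩🟩🟩🟩🟫🟩

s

❓❓❓❓❓❓❓❓❓
❓❓🟫🟫🟫🟫🟦🟦❓
❓❓🟫🟫🟫🟩🟩🟩❓
❓❓🟩🟫🟫🟫🟫⬜❓
❓❓🟫🟩🔴🟫🟫🟩❓
❓❓🟫🟦🟫🟫🟫⬛❓
❓❓🟩🟩🟩🟩🟫🟩❓
❓❓❓❓❓❓❓❓❓
⬛⬛⬛⬛⬛⬛⬛⬛⬛

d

❓❓❓❓❓❓❓❓❓
❓🟫🟫🟫🟫🟦🟦❓❓
❓🟫🟫🟫🟩🟩🟩❓❓
❓🟩🟫🟫🟫🟫⬜❓❓
❓🟫🟩🟫🔴🟫🟩❓❓
❓🟫🟦🟫🟫🟫⬛❓❓
❓🟩🟩🟩🟩🟫🟩❓❓
❓❓❓❓❓❓❓❓❓
⬛⬛⬛⬛⬛⬛⬛⬛⬛

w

❓❓❓❓❓❓❓❓❓
❓❓❓❓❓❓❓❓❓
❓🟫🟫🟫🟫🟦🟦❓❓
❓🟫🟫🟫🟩🟩🟩❓❓
❓🟩🟫🟫🔴🟫⬜❓❓
❓🟫🟩🟫🟫🟫🟩❓❓
❓🟫🟦🟫🟫🟫⬛❓❓
❓🟩🟩🟩🟩🟫🟩❓❓
❓❓❓❓❓❓❓❓❓

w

❓❓❓❓❓❓❓❓❓
❓❓❓❓❓❓❓❓❓
❓❓🟩🟩🟫🟦🟦❓❓
❓🟫🟫🟫🟫🟦🟦❓❓
❓🟫🟫🟫🔴🟩🟩❓❓
❓🟩🟫🟫🟫🟫⬜❓❓
❓🟫🟩🟫🟫🟫🟩❓❓
❓🟫🟦🟫🟫🟫⬛❓❓
❓🟩🟩🟩🟩🟫🟩❓❓

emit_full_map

❓🟩🟩🟫🟦🟦
🟫🟫🟫🟫🟦🟦
🟫🟫🟫🔴🟩🟩
🟩🟫🟫🟫🟫⬜
🟫🟩🟫🟫🟫🟩
🟫🟦🟫🟫🟫⬛
🟩🟩🟩🟩🟫🟩

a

❓❓❓❓❓❓❓❓❓
❓❓❓❓❓❓❓❓❓
❓❓🟩🟩🟩🟫🟦🟦❓
❓❓🟫🟫🟫🟫🟦🟦❓
❓❓🟫🟫🔴🟩🟩🟩❓
❓❓🟩🟫🟫🟫🟫⬜❓
❓❓🟫🟩🟫🟫🟫🟩❓
❓❓🟫🟦🟫🟫🟫⬛❓
❓❓🟩🟩🟩🟩🟫🟩❓

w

⬛⬛⬛⬛⬛⬛⬛⬛⬛
❓❓❓❓❓❓❓❓❓
❓❓🟦⬜🟩🟩⬜❓❓
❓❓🟩🟩🟩🟫🟦🟦❓
❓❓🟫🟫🔴🟫🟦🟦❓
❓❓🟫🟫🟫🟩🟩🟩❓
❓❓🟩🟫🟫🟫🟫⬜❓
❓❓🟫🟩🟫🟫🟫🟩❓
❓❓🟫🟦🟫🟫🟫⬛❓

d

⬛⬛⬛⬛⬛⬛⬛⬛⬛
❓❓❓❓❓❓❓❓❓
❓🟦⬜🟩🟩⬜⬛❓❓
❓🟩🟩🟩🟫🟦🟦❓❓
❓🟫🟫🟫🔴🟦🟦❓❓
❓🟫🟫🟫🟩🟩🟩❓❓
❓🟩🟫🟫🟫🟫⬜❓❓
❓🟫🟩🟫🟫🟫🟩❓❓
❓🟫🟦🟫🟫🟫⬛❓❓

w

⬛⬛⬛⬛⬛⬛⬛⬛⬛
⬛⬛⬛⬛⬛⬛⬛⬛⬛
❓❓⬛⬛🟩🟫🟫❓❓
❓🟦⬜🟩🟩⬜⬛❓❓
❓🟩🟩🟩🔴🟦🟦❓❓
❓🟫🟫🟫🟫🟦🟦❓❓
❓🟫🟫🟫🟩🟩🟩❓❓
❓🟩🟫🟫🟫🟫⬜❓❓
❓🟫🟩🟫🟫🟫🟩❓❓

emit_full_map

❓⬛⬛🟩🟫🟫
🟦⬜🟩🟩⬜⬛
🟩🟩🟩🔴🟦🟦
🟫🟫🟫🟫🟦🟦
🟫🟫🟫🟩🟩🟩
🟩🟫🟫🟫🟫⬜
🟫🟩🟫🟫🟫🟩
🟫🟦🟫🟫🟫⬛
🟩🟩🟩🟩🟫🟩

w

⬛⬛⬛⬛⬛⬛⬛⬛⬛
⬛⬛⬛⬛⬛⬛⬛⬛⬛
⬛⬛⬛⬛⬛⬛⬛⬛⬛
❓❓⬛⬛🟩🟫🟫❓❓
❓🟦⬜🟩🔴⬜⬛❓❓
❓🟩🟩🟩🟫🟦🟦❓❓
❓🟫🟫🟫🟫🟦🟦❓❓
❓🟫🟫🟫🟩🟩🟩❓❓
❓🟩🟫🟫🟫🟫⬜❓❓

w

⬛⬛⬛⬛⬛⬛⬛⬛⬛
⬛⬛⬛⬛⬛⬛⬛⬛⬛
⬛⬛⬛⬛⬛⬛⬛⬛⬛
⬛⬛⬛⬛⬛⬛⬛⬛⬛
❓❓⬛⬛🔴🟫🟫❓❓
❓🟦⬜🟩🟩⬜⬛❓❓
❓🟩🟩🟩🟫🟦🟦❓❓
❓🟫🟫🟫🟫🟦🟦❓❓
❓🟫🟫🟫🟩🟩🟩❓❓

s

⬛⬛⬛⬛⬛⬛⬛⬛⬛
⬛⬛⬛⬛⬛⬛⬛⬛⬛
⬛⬛⬛⬛⬛⬛⬛⬛⬛
❓❓⬛⬛🟩🟫🟫❓❓
❓🟦⬜🟩🔴⬜⬛❓❓
❓🟩🟩🟩🟫🟦🟦❓❓
❓🟫🟫🟫🟫🟦🟦❓❓
❓🟫🟫🟫🟩🟩🟩❓❓
❓🟩🟫🟫🟫🟫⬜❓❓

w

⬛⬛⬛⬛⬛⬛⬛⬛⬛
⬛⬛⬛⬛⬛⬛⬛⬛⬛
⬛⬛⬛⬛⬛⬛⬛⬛⬛
⬛⬛⬛⬛⬛⬛⬛⬛⬛
❓❓⬛⬛🔴🟫🟫❓❓
❓🟦⬜🟩🟩⬜⬛❓❓
❓🟩🟩🟩🟫🟦🟦❓❓
❓🟫🟫🟫🟫🟦🟦❓❓
❓🟫🟫🟫🟩🟩🟩❓❓

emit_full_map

❓⬛⬛🔴🟫🟫
🟦⬜🟩🟩⬜⬛
🟩🟩🟩🟫🟦🟦
🟫🟫🟫🟫🟦🟦
🟫🟫🟫🟩🟩🟩
🟩🟫🟫🟫🟫⬜
🟫🟩🟫🟫🟫🟩
🟫🟦🟫🟫🟫⬛
🟩🟩🟩🟩🟫🟩
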